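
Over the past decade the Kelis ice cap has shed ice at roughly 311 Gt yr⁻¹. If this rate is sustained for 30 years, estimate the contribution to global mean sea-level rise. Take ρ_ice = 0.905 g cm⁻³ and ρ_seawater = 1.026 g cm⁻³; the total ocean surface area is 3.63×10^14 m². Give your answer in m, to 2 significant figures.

≈ 0.025 m

Total mass lost = 311 Gt/yr × 30 yr = 9330 Gt = 9.330×10^15 kg.
ρ_w = 1.026 g cm⁻³ = 1026 kg m⁻³, so water volume = 9.330×10^15 / 1026 = 9.094×10^12 m³.
Δh = 9.094×10^12 / 3.63×10^14 = 0.0251 m.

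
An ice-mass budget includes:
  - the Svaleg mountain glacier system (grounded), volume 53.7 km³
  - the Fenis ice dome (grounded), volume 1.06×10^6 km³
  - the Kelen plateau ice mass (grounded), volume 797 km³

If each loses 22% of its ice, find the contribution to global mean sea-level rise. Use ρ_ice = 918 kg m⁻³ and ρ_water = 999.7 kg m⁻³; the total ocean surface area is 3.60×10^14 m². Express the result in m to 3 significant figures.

Svaleg: 0.22 × 53.7 km³ × (918/999.7) = 10.85 km³ of water.
Fenis: 0.22 × 1.06×10^6 km³ × (918/999.7) = 2.141×10^5 km³ of water.
Kelen: 0.22 × 797 km³ × (918/999.7) = 161.0 km³ of water.
Total added water ≈ 2.143×10^14 m³ over 3.60×10^14 m² → Δh = 0.595 m.

≈ 0.595 m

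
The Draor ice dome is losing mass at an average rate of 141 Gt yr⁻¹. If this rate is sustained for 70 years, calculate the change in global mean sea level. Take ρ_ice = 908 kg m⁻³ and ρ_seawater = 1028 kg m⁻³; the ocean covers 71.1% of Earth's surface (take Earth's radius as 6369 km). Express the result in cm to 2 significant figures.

≈ 2.6 cm

Total mass lost = 141 Gt/yr × 70 yr = 9870 Gt = 9.870×10^15 kg.
ρ_w = 1028 kg m⁻³, so water volume = 9.870×10^15 / 1028 = 9.601×10^12 m³.
Δh = 9.601×10^12 / 3.62×10^14 = 0.0265 m = 2.6 cm.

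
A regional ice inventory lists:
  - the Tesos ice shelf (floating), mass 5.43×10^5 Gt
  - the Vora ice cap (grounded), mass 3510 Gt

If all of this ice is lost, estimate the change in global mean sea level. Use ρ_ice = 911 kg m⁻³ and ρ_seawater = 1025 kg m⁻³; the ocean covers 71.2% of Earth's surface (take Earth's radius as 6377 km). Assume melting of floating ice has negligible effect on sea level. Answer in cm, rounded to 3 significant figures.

≈ 0.941 cm

The Tesos ice shelf is floating and already displaces its own weight of water, so its melt adds essentially nothing to sea level.
Vora: 3510 Gt = 3.510×10^15 kg; dividing by ρ_w = 1025 kg m⁻³ gives 3.424×10^12 m³ of water.
Total added water ≈ 3.424×10^12 m³ over 3.64×10^14 m² → Δh = 9.41×10^-3 m = 0.941 cm.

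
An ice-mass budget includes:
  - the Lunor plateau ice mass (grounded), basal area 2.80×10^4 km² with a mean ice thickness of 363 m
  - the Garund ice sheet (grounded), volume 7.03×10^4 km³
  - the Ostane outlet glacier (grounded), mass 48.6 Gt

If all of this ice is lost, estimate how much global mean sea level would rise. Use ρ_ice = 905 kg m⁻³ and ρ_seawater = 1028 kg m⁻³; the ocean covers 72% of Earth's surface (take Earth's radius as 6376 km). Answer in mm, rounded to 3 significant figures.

≈ 193 mm

Lunor: ice volume = 2.80×10^4 km² × 363 m = 1.016×10^4 km³; 1.016×10^4 × (905/1028) = 8948 km³ of water.
Garund: 7.03×10^4 km³ × (905/1028) = 6.189×10^4 km³ of water.
Ostane: 48.6 Gt = 4.860×10^13 kg; dividing by ρ_w = 1028 kg m⁻³ gives 4.728×10^10 m³ of water.
Total added water ≈ 7.088×10^13 m³ over 3.68×10^14 m² → Δh = 0.193 m = 193 mm.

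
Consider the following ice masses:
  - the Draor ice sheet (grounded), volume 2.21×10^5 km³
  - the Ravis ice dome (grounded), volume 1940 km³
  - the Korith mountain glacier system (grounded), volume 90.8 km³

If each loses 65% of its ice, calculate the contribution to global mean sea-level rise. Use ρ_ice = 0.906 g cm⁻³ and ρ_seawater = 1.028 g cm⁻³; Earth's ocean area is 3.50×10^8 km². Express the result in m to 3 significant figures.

≈ 0.365 m

Draor: 0.65 × 2.21×10^5 km³ × (906/1028) = 1.266×10^5 km³ of water.
Ravis: 0.65 × 1940 km³ × (906/1028) = 1111 km³ of water.
Korith: 0.65 × 90.8 km³ × (906/1028) = 52.02 km³ of water.
Total added water ≈ 1.278×10^14 m³ over 3.50×10^14 m² → Δh = 0.365 m.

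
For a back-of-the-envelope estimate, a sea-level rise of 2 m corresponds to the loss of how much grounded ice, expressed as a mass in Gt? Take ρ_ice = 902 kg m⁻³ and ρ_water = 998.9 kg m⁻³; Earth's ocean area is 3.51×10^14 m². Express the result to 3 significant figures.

Required water volume = Δh × A = 2 m × 3.51×10^14 m² = 7.020×10^14 m³.
ρ_w = 998.9 kg m⁻³, so the mass of water = 7.020×10^14 m³ × 998.9 kg m⁻³ = 7.012×10^17 kg = 7.01×10^5 Gt (and the same mass of ice, by conservation).

≈ 7.01×10^5 Gt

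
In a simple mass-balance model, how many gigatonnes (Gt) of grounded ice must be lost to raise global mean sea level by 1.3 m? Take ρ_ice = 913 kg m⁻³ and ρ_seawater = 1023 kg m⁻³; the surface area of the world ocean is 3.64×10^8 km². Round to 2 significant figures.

≈ 4.8×10^5 Gt

Required water volume = Δh × A = 1.3 m × 3.64×10^14 m² = 4.732×10^14 m³.
ρ_w = 1023 kg m⁻³, so the mass of water = 4.732×10^14 m³ × 1023 kg m⁻³ = 4.841×10^17 kg = 4.8×10^5 Gt (and the same mass of ice, by conservation).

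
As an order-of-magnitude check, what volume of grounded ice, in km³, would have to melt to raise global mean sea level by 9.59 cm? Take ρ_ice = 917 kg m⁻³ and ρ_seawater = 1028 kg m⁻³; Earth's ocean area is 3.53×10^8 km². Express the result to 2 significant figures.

Required water volume = Δh × A = 0.0959 m × 3.53×10^14 m² = 3.385×10^13 m³ = 3.385×10^4 km³.
Ice volume = water volume × ρ_w/ρ_ice = 3.385×10^4 × 1028/917 = 3.8×10^4 km³.

≈ 3.8×10^4 km³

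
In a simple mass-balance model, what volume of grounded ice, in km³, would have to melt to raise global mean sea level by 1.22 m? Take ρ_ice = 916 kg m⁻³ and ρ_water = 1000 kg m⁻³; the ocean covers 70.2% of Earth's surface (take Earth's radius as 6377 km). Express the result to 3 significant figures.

≈ 4.78×10^5 km³

Required water volume = Δh × A = 1.22 m × 3.59×10^14 m² = 4.377×10^14 m³ = 4.377×10^5 km³.
Ice volume = water volume × ρ_w/ρ_ice = 4.377×10^5 × 1000/916 = 4.78×10^5 km³.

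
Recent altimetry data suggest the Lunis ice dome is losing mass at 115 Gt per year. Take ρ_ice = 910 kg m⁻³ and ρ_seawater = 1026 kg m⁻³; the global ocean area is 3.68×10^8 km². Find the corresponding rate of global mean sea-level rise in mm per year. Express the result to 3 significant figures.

ρ_w = 1026 kg m⁻³. Annual water volume added = 115 Gt / ρ_w = 1.150×10^14 kg / 1026 kg m⁻³ = 1.121×10^11 m³.
Δh per year = 1.121×10^11 / 3.68×10^14 = 3.05×10^-4 m = 0.305 mm.

≈ 0.305 mm/yr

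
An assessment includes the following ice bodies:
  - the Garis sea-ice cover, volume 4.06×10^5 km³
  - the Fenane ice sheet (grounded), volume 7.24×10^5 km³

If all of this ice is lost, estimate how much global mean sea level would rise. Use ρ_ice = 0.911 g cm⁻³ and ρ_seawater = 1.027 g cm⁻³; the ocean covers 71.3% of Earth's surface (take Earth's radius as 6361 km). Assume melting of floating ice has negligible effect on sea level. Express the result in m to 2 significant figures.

The Garis sea-ice cover is floating and already displaces its own weight of water, so its melt adds essentially nothing to sea level.
Fenane: 7.24×10^5 km³ × (911/1027) = 6.422×10^5 km³ of water.
Total added water ≈ 6.422×10^14 m³ over 3.63×10^14 m² → Δh = 1.77 m.

≈ 1.8 m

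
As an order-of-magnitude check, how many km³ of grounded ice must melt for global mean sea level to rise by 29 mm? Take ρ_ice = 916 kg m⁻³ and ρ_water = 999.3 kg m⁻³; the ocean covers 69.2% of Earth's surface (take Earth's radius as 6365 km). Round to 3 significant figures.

Required water volume = Δh × A = 0.029 m × 3.52×10^14 m² = 1.022×10^13 m³ = 1.022×10^4 km³.
Ice volume = water volume × ρ_w/ρ_ice = 1.022×10^4 × 999.3/916 = 1.11×10^4 km³.

≈ 1.11×10^4 km³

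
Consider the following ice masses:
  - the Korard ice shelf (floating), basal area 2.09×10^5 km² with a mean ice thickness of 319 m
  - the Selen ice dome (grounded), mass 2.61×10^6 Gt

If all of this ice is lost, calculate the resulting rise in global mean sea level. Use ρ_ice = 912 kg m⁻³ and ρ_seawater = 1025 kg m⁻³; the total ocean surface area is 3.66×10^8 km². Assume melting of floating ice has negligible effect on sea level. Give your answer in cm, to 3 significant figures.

≈ 696 cm

The Korard ice shelf is floating and already displaces its own weight of water, so its melt adds essentially nothing to sea level.
Selen: 2.61×10^6 Gt = 2.610×10^18 kg; dividing by ρ_w = 1025 kg m⁻³ gives 2.546×10^15 m³ of water.
Total added water ≈ 2.546×10^15 m³ over 3.66×10^14 m² → Δh = 6.96 m = 696 cm.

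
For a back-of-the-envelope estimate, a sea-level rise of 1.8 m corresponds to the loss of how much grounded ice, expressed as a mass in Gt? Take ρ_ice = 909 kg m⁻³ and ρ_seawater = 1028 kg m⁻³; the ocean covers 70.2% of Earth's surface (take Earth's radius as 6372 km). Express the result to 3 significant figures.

≈ 6.63×10^5 Gt

Required water volume = Δh × A = 1.8 m × 3.58×10^14 m² = 6.447×10^14 m³.
ρ_w = 1028 kg m⁻³, so the mass of water = 6.447×10^14 m³ × 1028 kg m⁻³ = 6.628×10^17 kg = 6.63×10^5 Gt (and the same mass of ice, by conservation).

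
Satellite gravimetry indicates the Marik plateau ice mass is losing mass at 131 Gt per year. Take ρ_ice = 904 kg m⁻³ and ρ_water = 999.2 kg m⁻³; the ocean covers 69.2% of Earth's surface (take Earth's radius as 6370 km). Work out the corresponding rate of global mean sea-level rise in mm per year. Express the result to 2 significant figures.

ρ_w = 999.2 kg m⁻³. Annual water volume added = 131 Gt / ρ_w = 1.310×10^14 kg / 999.2 kg m⁻³ = 1.311×10^11 m³.
Δh per year = 1.311×10^11 / 3.53×10^14 = 3.72×10^-4 m = 0.37 mm.

≈ 0.37 mm/yr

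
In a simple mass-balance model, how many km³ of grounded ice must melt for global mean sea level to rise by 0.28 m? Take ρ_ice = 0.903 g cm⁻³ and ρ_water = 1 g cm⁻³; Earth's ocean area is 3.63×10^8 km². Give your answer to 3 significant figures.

≈ 1.13×10^5 km³

Required water volume = Δh × A = 0.28 m × 3.63×10^14 m² = 1.016×10^14 m³ = 1.016×10^5 km³.
Ice volume = water volume × ρ_w/ρ_ice = 1.016×10^5 × 1000/903 = 1.13×10^5 km³.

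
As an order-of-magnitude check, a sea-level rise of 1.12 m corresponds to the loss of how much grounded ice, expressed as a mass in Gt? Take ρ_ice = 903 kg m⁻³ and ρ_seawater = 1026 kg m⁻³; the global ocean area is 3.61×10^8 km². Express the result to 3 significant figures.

≈ 4.15×10^5 Gt

Required water volume = Δh × A = 1.12 m × 3.61×10^14 m² = 4.043×10^14 m³.
ρ_w = 1026 kg m⁻³, so the mass of water = 4.043×10^14 m³ × 1026 kg m⁻³ = 4.148×10^17 kg = 4.15×10^5 Gt (and the same mass of ice, by conservation).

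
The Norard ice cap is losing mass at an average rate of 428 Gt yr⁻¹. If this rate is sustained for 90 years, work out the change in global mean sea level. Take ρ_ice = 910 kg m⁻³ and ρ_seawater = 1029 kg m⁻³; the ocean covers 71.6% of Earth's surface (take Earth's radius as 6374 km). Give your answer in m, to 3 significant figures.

Total mass lost = 428 Gt/yr × 90 yr = 3.852×10^4 Gt = 3.852×10^16 kg.
ρ_w = 1029 kg m⁻³, so water volume = 3.852×10^16 / 1029 = 3.743×10^13 m³.
Δh = 3.743×10^13 / 3.66×10^14 = 0.102 m.

≈ 0.102 m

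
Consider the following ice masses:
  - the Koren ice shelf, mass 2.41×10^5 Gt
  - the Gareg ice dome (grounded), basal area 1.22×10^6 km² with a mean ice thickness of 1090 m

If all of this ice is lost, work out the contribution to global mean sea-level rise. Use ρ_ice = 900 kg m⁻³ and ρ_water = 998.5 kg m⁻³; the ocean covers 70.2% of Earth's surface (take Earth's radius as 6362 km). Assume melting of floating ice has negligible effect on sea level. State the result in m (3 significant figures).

The Koren ice shelf is floating and already displaces its own weight of water, so its melt adds essentially nothing to sea level.
Gareg: ice volume = 1.22×10^6 km² × 1090 m = 1.330×10^6 km³; 1.330×10^6 × (900/998.5) = 1.199×10^6 km³ of water.
Total added water ≈ 1.199×10^15 m³ over 3.57×10^14 m² → Δh = 3.36 m.

≈ 3.36 m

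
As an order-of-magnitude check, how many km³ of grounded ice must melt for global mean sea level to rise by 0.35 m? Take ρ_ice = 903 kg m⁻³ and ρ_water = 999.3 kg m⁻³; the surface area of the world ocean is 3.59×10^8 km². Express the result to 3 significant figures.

Required water volume = Δh × A = 0.35 m × 3.59×10^14 m² = 1.256×10^14 m³ = 1.256×10^5 km³.
Ice volume = water volume × ρ_w/ρ_ice = 1.256×10^5 × 999.3/903 = 1.39×10^5 km³.

≈ 1.39×10^5 km³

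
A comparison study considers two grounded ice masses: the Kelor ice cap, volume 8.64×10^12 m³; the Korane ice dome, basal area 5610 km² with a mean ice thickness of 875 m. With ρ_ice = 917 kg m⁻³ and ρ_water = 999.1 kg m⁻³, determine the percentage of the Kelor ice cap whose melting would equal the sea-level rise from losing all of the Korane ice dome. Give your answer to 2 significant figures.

Equal sea-level rise means equal mass of meltwater, i.e. equal mass of ice lost.
Ice mass of Korane: 4.501×10^15 kg; ice mass of Kelor: 7.923×10^15 kg.
Fraction required = 4.501×10^15 / 7.923×10^15 = 0.568 → 57 %.

≈ 57 %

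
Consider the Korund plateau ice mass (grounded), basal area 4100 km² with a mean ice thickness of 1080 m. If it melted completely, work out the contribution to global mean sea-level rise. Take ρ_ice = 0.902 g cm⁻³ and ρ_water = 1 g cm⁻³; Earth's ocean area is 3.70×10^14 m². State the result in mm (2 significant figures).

Korund: ice volume = 4100 km² × 1080 m = 4428 km³; 4428 × (902/1000) = 3994 km³ of water.
Spread over 3.70×10^14 m² of ocean, Δh = 3.994×10^12 / 3.70×10^14 = 0.0108 m = 11 mm.

≈ 11 mm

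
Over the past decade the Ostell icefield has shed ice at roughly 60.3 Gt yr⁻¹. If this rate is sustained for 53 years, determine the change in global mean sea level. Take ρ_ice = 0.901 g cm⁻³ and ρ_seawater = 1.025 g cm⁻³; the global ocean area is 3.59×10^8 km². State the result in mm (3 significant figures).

≈ 8.69 mm

Total mass lost = 60.3 Gt/yr × 53 yr = 3196 Gt = 3.196×10^15 kg.
ρ_w = 1.025 g cm⁻³ = 1025 kg m⁻³, so water volume = 3.196×10^15 / 1025 = 3.118×10^12 m³.
Δh = 3.118×10^12 / 3.59×10^14 = 8.69×10^-3 m = 8.69 mm.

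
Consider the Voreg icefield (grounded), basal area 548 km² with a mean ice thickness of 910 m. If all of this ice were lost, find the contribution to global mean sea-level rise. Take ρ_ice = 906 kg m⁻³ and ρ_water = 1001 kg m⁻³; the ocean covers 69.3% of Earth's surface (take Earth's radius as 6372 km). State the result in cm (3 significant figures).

≈ 0.128 cm

Voreg: ice volume = 548 km² × 910 m = 498.7 km³; 498.7 × (906/1001) = 451.4 km³ of water.
Spread over 3.54×10^14 m² of ocean, Δh = 4.514×10^11 / 3.54×10^14 = 1.28×10^-3 m = 0.128 cm.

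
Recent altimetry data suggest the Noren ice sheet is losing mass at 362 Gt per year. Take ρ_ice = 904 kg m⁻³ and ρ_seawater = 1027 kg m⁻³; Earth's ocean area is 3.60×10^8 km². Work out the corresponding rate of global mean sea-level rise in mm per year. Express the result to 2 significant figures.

≈ 0.98 mm/yr

ρ_w = 1027 kg m⁻³. Annual water volume added = 362 Gt / ρ_w = 3.620×10^14 kg / 1027 kg m⁻³ = 3.525×10^11 m³.
Δh per year = 3.525×10^11 / 3.60×10^14 = 9.79×10^-4 m = 0.98 mm.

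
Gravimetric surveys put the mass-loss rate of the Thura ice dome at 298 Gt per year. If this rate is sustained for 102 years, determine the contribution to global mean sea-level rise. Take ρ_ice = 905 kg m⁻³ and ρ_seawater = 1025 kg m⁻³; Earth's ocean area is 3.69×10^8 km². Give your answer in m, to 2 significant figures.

≈ 0.080 m

Total mass lost = 298 Gt/yr × 102 yr = 3.040×10^4 Gt = 3.040×10^16 kg.
ρ_w = 1025 kg m⁻³, so water volume = 3.040×10^16 / 1025 = 2.965×10^13 m³.
Δh = 2.965×10^13 / 3.69×10^14 = 0.0804 m.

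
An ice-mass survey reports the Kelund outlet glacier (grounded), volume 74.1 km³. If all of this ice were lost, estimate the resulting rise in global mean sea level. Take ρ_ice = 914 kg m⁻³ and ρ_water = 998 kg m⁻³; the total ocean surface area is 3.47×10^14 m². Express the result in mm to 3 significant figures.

Kelund: 74.1 km³ × (914/998) = 67.86 km³ of water.
Spread over 3.47×10^14 m² of ocean, Δh = 6.786×10^10 / 3.47×10^14 = 1.96×10^-4 m = 0.196 mm.

≈ 0.196 mm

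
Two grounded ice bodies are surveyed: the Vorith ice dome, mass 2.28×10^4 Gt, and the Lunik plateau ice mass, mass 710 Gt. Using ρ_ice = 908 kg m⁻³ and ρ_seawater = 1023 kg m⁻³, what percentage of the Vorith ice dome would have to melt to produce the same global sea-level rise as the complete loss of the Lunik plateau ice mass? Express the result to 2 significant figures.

≈ 3.1 %

Equal sea-level rise means equal mass of meltwater, i.e. equal mass of ice lost.
Ice mass of Lunik: 7.100×10^14 kg; ice mass of Vorith: 2.280×10^16 kg.
Fraction required = 7.100×10^14 / 2.280×10^16 = 0.0311 → 3.1 %.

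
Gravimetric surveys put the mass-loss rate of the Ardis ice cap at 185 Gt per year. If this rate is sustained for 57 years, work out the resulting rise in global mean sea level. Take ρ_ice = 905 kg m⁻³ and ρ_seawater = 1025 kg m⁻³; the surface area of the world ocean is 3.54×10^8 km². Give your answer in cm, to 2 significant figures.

Total mass lost = 185 Gt/yr × 57 yr = 1.054×10^4 Gt = 1.054×10^16 kg.
ρ_w = 1025 kg m⁻³, so water volume = 1.054×10^16 / 1025 = 1.029×10^13 m³.
Δh = 1.029×10^13 / 3.54×10^14 = 0.0291 m = 2.9 cm.

≈ 2.9 cm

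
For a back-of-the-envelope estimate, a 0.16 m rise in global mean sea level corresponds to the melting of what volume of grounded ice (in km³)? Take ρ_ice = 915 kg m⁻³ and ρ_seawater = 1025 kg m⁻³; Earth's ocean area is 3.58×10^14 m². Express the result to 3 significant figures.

Required water volume = Δh × A = 0.16 m × 3.58×10^14 m² = 5.728×10^13 m³ = 5.728×10^4 km³.
Ice volume = water volume × ρ_w/ρ_ice = 5.728×10^4 × 1025/915 = 6.42×10^4 km³.

≈ 6.42×10^4 km³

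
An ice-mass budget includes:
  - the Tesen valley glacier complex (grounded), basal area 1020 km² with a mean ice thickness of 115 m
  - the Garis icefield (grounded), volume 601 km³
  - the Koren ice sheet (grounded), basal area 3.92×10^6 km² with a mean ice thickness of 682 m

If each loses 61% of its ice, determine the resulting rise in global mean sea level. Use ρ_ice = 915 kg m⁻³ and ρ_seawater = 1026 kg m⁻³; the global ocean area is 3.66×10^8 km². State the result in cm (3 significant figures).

Tesen: ice volume = 1020 km² × 115 m = 117.3 km³; 0.61 × 117.3 × (915/1026) = 63.81 km³ of water.
Garis: 0.61 × 601 km³ × (915/1026) = 326.9 km³ of water.
Koren: ice volume = 3.92×10^6 km² × 682 m = 2.673×10^6 km³; 0.61 × 2.673×10^6 × (915/1026) = 1.454×10^6 km³ of water.
Total added water ≈ 1.455×10^15 m³ over 3.66×10^14 m² → Δh = 3.97 m = 397 cm.

≈ 397 cm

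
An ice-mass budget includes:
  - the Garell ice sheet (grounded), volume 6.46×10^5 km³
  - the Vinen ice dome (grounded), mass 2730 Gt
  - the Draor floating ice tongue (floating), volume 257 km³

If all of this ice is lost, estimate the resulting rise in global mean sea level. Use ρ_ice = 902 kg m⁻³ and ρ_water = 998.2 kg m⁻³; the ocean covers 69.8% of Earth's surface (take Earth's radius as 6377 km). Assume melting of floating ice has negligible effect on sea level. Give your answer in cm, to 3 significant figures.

Garell: 6.46×10^5 km³ × (902/998.2) = 5.837×10^5 km³ of water.
Vinen: 2730 Gt = 2.730×10^15 kg; dividing by ρ_w = 998.2 kg m⁻³ gives 2.735×10^12 m³ of water.
The Draor floating ice tongue is floating and already displaces its own weight of water, so its melt adds essentially nothing to sea level.
Total added water ≈ 5.865×10^14 m³ over 3.57×10^14 m² → Δh = 1.64 m = 164 cm.

≈ 164 cm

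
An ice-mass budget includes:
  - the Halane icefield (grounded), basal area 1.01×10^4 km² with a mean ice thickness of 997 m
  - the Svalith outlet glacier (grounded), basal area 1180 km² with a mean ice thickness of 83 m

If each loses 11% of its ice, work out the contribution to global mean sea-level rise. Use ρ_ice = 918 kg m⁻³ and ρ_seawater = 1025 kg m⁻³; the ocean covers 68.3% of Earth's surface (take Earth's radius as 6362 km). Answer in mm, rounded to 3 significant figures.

Halane: ice volume = 1.01×10^4 km² × 997 m = 1.007×10^4 km³; 0.11 × 1.007×10^4 × (918/1025) = 992.0 km³ of water.
Svalith: ice volume = 1180 km² × 83 m = 97.94 km³; 0.11 × 97.94 × (918/1025) = 9.649 km³ of water.
Total added water ≈ 1.002×10^12 m³ over 3.47×10^14 m² → Δh = 2.88×10^-3 m = 2.88 mm.

≈ 2.88 mm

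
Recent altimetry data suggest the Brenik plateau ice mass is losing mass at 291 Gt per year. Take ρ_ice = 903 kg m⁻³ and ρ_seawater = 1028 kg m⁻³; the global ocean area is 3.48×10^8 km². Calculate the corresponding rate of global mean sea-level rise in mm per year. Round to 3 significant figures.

≈ 0.813 mm/yr

ρ_w = 1028 kg m⁻³. Annual water volume added = 291 Gt / ρ_w = 2.910×10^14 kg / 1028 kg m⁻³ = 2.831×10^11 m³.
Δh per year = 2.831×10^11 / 3.48×10^14 = 8.13×10^-4 m = 0.813 mm.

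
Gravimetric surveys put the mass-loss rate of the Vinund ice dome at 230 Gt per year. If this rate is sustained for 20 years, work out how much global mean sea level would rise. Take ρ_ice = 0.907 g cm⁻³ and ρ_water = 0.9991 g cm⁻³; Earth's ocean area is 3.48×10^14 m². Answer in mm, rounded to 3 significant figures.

Total mass lost = 230 Gt/yr × 20 yr = 4600 Gt = 4.600×10^15 kg.
ρ_w = 0.9991 g cm⁻³ = 999.1 kg m⁻³, so water volume = 4.600×10^15 / 999.1 = 4.604×10^12 m³.
Δh = 4.604×10^12 / 3.48×10^14 = 0.0132 m = 13.2 mm.

≈ 13.2 mm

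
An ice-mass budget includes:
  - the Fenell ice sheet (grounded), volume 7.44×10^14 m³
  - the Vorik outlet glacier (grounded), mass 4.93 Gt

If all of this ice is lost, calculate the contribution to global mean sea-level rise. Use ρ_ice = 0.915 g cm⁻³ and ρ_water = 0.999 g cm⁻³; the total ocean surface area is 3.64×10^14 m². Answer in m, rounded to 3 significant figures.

≈ 1.87 m

Fenell: 7.44×10^14 m³ × (915/999) = 6.814×10^14 m³ of water.
Vorik: 4.93 Gt = 4.930×10^12 kg; dividing by ρ_w = 0.999 g cm⁻³ = 999 kg m⁻³ gives 4.935×10^9 m³ of water.
Total added water ≈ 6.814×10^14 m³ over 3.64×10^14 m² → Δh = 1.87 m.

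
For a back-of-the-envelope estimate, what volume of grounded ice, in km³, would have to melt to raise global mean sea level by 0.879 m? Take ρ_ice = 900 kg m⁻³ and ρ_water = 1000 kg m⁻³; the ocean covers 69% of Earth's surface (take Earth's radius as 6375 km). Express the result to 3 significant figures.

Required water volume = Δh × A = 0.879 m × 3.52×10^14 m² = 3.097×10^14 m³ = 3.097×10^5 km³.
Ice volume = water volume × ρ_w/ρ_ice = 3.097×10^5 × 1000/900 = 3.44×10^5 km³.

≈ 3.44×10^5 km³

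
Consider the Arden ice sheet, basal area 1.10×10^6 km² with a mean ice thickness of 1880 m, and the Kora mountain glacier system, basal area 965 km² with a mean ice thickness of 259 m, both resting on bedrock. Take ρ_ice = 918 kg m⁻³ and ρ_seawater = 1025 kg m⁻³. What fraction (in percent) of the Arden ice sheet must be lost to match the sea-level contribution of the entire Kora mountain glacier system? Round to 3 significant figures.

≈ 0.0121 %

Equal sea-level rise means equal mass of meltwater, i.e. equal mass of ice lost.
Ice mass of Kora: 2.294×10^14 kg; ice mass of Arden: 1.898×10^18 kg.
Fraction required = 2.294×10^14 / 1.898×10^18 = 1.21×10^-4 → 0.0121 %.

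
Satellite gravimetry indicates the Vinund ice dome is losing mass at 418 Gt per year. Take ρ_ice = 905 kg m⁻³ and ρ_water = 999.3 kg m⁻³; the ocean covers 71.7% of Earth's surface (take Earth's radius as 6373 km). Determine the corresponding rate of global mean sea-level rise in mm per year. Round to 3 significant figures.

≈ 1.14 mm/yr

ρ_w = 999.3 kg m⁻³. Annual water volume added = 418 Gt / ρ_w = 4.180×10^14 kg / 999.3 kg m⁻³ = 4.183×10^11 m³.
Δh per year = 4.183×10^11 / 3.66×10^14 = 1.14×10^-3 m = 1.14 mm.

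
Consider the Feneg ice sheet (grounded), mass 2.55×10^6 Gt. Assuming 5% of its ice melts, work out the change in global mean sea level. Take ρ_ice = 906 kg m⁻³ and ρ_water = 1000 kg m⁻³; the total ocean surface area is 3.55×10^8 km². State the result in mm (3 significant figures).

Feneg: 0.05 × 2.55×10^6 Gt = 1.275×10^17 kg; dividing by ρ_w = 1000 kg m⁻³ gives 1.275×10^14 m³ of water.
Spread over 3.55×10^14 m² of ocean, Δh = 1.275×10^14 / 3.55×10^14 = 0.359 m = 359 mm.

≈ 359 mm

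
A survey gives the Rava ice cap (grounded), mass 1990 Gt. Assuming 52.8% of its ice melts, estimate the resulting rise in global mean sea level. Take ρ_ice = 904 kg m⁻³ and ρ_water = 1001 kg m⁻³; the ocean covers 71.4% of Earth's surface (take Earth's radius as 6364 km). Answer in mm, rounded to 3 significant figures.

≈ 2.89 mm

Rava: 0.528 × 1990 Gt = 1.051×10^15 kg; dividing by ρ_w = 1001 kg m⁻³ gives 1.050×10^12 m³ of water.
Spread over 3.63×10^14 m² of ocean, Δh = 1.050×10^12 / 3.63×10^14 = 2.89×10^-3 m = 2.89 mm.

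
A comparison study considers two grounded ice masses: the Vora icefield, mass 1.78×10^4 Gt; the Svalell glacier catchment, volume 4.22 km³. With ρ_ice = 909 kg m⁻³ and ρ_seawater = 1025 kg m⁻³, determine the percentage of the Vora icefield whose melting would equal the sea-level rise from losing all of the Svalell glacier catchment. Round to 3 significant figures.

Equal sea-level rise means equal mass of meltwater, i.e. equal mass of ice lost.
Ice mass of Svalell: 3.836×10^12 kg; ice mass of Vora: 1.780×10^16 kg.
Fraction required = 3.836×10^12 / 1.780×10^16 = 2.16×10^-4 → 0.0216 %.

≈ 0.0216 %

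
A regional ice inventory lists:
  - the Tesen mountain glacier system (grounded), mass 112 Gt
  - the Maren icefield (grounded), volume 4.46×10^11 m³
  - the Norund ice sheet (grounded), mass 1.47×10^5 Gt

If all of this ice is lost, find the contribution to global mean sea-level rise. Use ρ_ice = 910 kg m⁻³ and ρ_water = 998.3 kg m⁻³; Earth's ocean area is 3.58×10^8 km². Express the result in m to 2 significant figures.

Tesen: 112 Gt = 1.120×10^14 kg; dividing by ρ_w = 998.3 kg m⁻³ gives 1.122×10^11 m³ of water.
Maren: 4.46×10^11 m³ × (910/998.3) = 4.066×10^11 m³ of water.
Norund: 1.47×10^5 Gt = 1.470×10^17 kg; dividing by ρ_w = 998.3 kg m⁻³ gives 1.473×10^14 m³ of water.
Total added water ≈ 1.478×10^14 m³ over 3.58×10^14 m² → Δh = 0.413 m.

≈ 0.41 m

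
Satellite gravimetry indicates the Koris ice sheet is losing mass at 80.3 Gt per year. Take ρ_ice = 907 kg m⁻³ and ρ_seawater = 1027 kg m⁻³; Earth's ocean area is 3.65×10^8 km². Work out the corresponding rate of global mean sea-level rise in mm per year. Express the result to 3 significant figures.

≈ 0.214 mm/yr

ρ_w = 1027 kg m⁻³. Annual water volume added = 80.3 Gt / ρ_w = 8.030×10^13 kg / 1027 kg m⁻³ = 7.819×10^10 m³.
Δh per year = 7.819×10^10 / 3.65×10^14 = 2.14×10^-4 m = 0.214 mm.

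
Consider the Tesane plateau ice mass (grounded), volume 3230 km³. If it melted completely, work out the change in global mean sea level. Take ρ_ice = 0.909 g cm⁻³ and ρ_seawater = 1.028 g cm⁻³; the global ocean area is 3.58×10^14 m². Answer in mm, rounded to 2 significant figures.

≈ 8.0 mm

Tesane: 3230 km³ × (909/1028) = 2856 km³ of water.
Spread over 3.58×10^14 m² of ocean, Δh = 2.856×10^12 / 3.58×10^14 = 7.98×10^-3 m = 8.0 mm.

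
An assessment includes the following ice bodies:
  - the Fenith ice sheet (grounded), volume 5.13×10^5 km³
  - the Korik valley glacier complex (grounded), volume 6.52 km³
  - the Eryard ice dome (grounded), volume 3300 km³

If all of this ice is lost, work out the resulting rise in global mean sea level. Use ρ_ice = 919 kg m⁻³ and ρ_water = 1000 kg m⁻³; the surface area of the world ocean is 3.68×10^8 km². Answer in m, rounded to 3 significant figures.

Fenith: 5.13×10^5 km³ × (919/1000) = 4.714×10^5 km³ of water.
Korik: 6.52 km³ × (919/1000) = 5.992 km³ of water.
Eryard: 3300 km³ × (919/1000) = 3033 km³ of water.
Total added water ≈ 4.745×10^14 m³ over 3.68×10^14 m² → Δh = 1.29 m.

≈ 1.29 m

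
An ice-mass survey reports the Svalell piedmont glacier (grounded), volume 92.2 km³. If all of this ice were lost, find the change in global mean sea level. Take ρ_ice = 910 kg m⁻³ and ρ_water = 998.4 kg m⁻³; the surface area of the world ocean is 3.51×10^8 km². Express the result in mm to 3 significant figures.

≈ 0.239 mm

Svalell: 92.2 km³ × (910/998.4) = 84.04 km³ of water.
Spread over 3.51×10^14 m² of ocean, Δh = 8.404×10^10 / 3.51×10^14 = 2.39×10^-4 m = 0.239 mm.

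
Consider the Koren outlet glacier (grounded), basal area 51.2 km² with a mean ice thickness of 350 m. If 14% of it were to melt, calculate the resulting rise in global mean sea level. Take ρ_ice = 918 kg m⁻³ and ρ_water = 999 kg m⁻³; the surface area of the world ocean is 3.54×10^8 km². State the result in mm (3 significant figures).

Koren: ice volume = 51.2 km² × 350 m = 17.92 km³; 0.14 × 17.92 × (918/999) = 2.305 km³ of water.
Spread over 3.54×10^14 m² of ocean, Δh = 2.305×10^9 / 3.54×10^14 = 6.51×10^-6 m = 6.51×10^-3 mm.

≈ 6.51×10^-3 mm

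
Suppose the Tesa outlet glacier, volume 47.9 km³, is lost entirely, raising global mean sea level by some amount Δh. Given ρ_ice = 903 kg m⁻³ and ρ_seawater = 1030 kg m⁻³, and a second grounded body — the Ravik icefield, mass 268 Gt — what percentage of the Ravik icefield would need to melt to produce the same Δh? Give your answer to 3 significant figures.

≈ 16.1 %

Equal sea-level rise means equal mass of meltwater, i.e. equal mass of ice lost.
Ice mass of Tesa: 4.325×10^13 kg; ice mass of Ravik: 2.680×10^14 kg.
Fraction required = 4.325×10^13 / 2.680×10^14 = 0.161 → 16.1 %.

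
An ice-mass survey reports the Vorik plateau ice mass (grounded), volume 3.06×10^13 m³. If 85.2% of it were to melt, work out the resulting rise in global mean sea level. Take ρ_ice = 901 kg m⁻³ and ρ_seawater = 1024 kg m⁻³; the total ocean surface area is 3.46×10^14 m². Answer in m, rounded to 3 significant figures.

≈ 0.0663 m

Vorik: 0.852 × 3.06×10^13 m³ × (901/1024) = 2.294×10^13 m³ of water.
Spread over 3.46×10^14 m² of ocean, Δh = 2.294×10^13 / 3.46×10^14 = 0.0663 m.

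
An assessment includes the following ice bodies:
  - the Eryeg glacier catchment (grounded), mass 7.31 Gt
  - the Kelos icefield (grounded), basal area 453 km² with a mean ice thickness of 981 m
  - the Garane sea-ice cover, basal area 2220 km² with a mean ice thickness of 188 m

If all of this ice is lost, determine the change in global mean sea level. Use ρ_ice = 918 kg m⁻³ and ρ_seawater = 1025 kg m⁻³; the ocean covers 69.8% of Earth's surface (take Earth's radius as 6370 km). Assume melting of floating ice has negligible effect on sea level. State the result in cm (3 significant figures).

≈ 0.114 cm

Eryeg: 7.31 Gt = 7.310×10^12 kg; dividing by ρ_w = 1025 kg m⁻³ gives 7.132×10^9 m³ of water.
Kelos: ice volume = 453 km² × 981 m = 444.4 km³; 444.4 × (918/1025) = 398.0 km³ of water.
The Garane sea-ice cover is floating and already displaces its own weight of water, so its melt adds essentially nothing to sea level.
Total added water ≈ 4.051×10^11 m³ over 3.56×10^14 m² → Δh = 1.14×10^-3 m = 0.114 cm.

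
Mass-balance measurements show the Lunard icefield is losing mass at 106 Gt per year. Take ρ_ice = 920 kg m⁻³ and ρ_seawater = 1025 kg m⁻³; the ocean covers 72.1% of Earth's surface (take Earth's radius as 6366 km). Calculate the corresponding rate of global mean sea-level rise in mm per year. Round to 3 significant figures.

ρ_w = 1025 kg m⁻³. Annual water volume added = 106 Gt / ρ_w = 1.060×10^14 kg / 1025 kg m⁻³ = 1.034×10^11 m³.
Δh per year = 1.034×10^11 / 3.67×10^14 = 2.82×10^-4 m = 0.282 mm.

≈ 0.282 mm/yr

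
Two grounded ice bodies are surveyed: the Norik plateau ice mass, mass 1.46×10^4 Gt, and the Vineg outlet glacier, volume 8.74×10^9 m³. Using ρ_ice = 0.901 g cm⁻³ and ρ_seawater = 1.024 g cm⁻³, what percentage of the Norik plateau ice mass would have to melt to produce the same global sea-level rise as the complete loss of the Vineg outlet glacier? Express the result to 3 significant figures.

Equal sea-level rise means equal mass of meltwater, i.e. equal mass of ice lost.
Ice mass of Vineg: 7.875×10^12 kg; ice mass of Norik: 1.460×10^16 kg.
Fraction required = 7.875×10^12 / 1.460×10^16 = 5.39×10^-4 → 0.0539 %.

≈ 0.0539 %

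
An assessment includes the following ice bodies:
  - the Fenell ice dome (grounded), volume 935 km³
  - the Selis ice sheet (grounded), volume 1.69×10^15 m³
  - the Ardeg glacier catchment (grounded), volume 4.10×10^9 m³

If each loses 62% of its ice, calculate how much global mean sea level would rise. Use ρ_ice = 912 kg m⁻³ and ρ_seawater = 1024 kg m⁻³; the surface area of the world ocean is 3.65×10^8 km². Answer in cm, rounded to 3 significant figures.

Fenell: 0.62 × 935 km³ × (912/1024) = 516.3 km³ of water.
Selis: 0.62 × 1.69×10^15 m³ × (912/1024) = 9.332×10^14 m³ of water.
Ardeg: 0.62 × 4.10×10^9 m³ × (912/1024) = 2.264×10^9 m³ of water.
Total added water ≈ 9.337×10^14 m³ over 3.65×10^14 m² → Δh = 2.56 m = 256 cm.

≈ 256 cm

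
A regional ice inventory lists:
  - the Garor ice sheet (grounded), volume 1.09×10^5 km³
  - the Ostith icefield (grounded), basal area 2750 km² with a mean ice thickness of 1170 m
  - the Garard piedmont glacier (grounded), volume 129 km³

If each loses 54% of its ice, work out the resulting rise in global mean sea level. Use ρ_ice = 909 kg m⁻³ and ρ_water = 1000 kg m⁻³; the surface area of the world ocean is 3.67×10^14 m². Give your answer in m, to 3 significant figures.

≈ 0.150 m

Garor: 0.54 × 1.09×10^5 km³ × (909/1000) = 5.350×10^4 km³ of water.
Ostith: ice volume = 2750 km² × 1170 m = 3218 km³; 0.54 × 3218 × (909/1000) = 1579 km³ of water.
Garard: 0.54 × 129 km³ × (909/1000) = 63.32 km³ of water.
Total added water ≈ 5.515×10^13 m³ over 3.67×10^14 m² → Δh = 0.150 m.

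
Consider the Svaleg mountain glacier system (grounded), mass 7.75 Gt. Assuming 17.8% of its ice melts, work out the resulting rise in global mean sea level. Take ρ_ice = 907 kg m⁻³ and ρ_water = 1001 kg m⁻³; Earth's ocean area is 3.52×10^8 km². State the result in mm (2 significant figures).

≈ 3.9×10^-3 mm

Svaleg: 0.178 × 7.75 Gt = 1.380×10^12 kg; dividing by ρ_w = 1001 kg m⁻³ gives 1.378×10^9 m³ of water.
Spread over 3.52×10^14 m² of ocean, Δh = 1.378×10^9 / 3.52×10^14 = 3.92×10^-6 m = 3.9×10^-3 mm.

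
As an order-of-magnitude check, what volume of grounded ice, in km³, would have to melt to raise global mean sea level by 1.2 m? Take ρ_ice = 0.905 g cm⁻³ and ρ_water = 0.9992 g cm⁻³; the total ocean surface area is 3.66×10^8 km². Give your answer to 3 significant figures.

Required water volume = Δh × A = 1.2 m × 3.66×10^14 m² = 4.392×10^14 m³ = 4.392×10^5 km³.
Ice volume = water volume × ρ_w/ρ_ice = 4.392×10^5 × 999.2/905 = 4.85×10^5 km³.

≈ 4.85×10^5 km³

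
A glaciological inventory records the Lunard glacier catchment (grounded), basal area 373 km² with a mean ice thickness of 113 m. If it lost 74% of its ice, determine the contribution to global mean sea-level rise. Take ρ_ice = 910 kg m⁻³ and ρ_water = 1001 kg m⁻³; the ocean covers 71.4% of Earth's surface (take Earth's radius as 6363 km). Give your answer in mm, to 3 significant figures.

≈ 0.0781 mm

Lunard: ice volume = 373 km² × 113 m = 42.15 km³; 0.74 × 42.15 × (910/1001) = 28.35 km³ of water.
Spread over 3.63×10^14 m² of ocean, Δh = 2.835×10^10 / 3.63×10^14 = 7.81×10^-5 m = 0.0781 mm.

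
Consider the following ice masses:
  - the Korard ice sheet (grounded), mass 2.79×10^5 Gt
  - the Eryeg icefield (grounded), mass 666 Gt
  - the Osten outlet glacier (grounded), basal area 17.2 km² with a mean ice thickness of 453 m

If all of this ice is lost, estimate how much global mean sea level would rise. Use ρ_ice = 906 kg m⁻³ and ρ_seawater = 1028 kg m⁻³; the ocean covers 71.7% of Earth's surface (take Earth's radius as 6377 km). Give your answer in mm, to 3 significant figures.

≈ 742 mm

Korard: 2.79×10^5 Gt = 2.790×10^17 kg; dividing by ρ_w = 1028 kg m⁻³ gives 2.714×10^14 m³ of water.
Eryeg: 666 Gt = 6.660×10^14 kg; dividing by ρ_w = 1028 kg m⁻³ gives 6.479×10^11 m³ of water.
Osten: ice volume = 17.2 km² × 453 m = 7.792 km³; 7.792 × (906/1028) = 6.867 km³ of water.
Total added water ≈ 2.721×10^14 m³ over 3.66×10^14 m² → Δh = 0.742 m = 742 mm.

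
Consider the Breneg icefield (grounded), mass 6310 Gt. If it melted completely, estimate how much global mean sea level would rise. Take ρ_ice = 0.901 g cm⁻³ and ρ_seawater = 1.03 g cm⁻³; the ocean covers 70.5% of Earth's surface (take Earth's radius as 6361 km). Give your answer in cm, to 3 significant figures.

Breneg: 6310 Gt = 6.310×10^15 kg; dividing by ρ_w = 1.03 g cm⁻³ = 1030 kg m⁻³ gives 6.126×10^12 m³ of water.
Spread over 3.58×10^14 m² of ocean, Δh = 6.126×10^12 / 3.58×10^14 = 0.0171 m = 1.71 cm.

≈ 1.71 cm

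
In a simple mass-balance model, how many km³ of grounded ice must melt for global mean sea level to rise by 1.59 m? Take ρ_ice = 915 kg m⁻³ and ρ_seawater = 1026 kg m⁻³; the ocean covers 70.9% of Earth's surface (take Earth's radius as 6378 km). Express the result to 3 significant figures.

≈ 6.46×10^5 km³

Required water volume = Δh × A = 1.59 m × 3.62×10^14 m² = 5.763×10^14 m³ = 5.763×10^5 km³.
Ice volume = water volume × ρ_w/ρ_ice = 5.763×10^5 × 1026/915 = 6.46×10^5 km³.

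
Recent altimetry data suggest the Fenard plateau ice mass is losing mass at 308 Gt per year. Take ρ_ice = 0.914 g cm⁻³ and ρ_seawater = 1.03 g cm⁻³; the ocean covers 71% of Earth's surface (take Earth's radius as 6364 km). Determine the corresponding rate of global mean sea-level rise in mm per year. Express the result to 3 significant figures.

≈ 0.828 mm/yr

ρ_w = 1.03 g cm⁻³ = 1030 kg m⁻³. Annual water volume added = 308 Gt / ρ_w = 3.080×10^14 kg / 1030 kg m⁻³ = 2.990×10^11 m³.
Δh per year = 2.990×10^11 / 3.61×10^14 = 8.28×10^-4 m = 0.828 mm.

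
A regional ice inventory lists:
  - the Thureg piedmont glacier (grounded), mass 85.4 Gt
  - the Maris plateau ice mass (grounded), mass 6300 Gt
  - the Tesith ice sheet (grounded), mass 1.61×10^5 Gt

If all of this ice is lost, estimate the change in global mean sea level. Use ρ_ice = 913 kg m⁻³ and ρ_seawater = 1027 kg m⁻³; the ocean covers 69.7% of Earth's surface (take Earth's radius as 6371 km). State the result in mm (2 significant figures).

≈ 460 mm

Thureg: 85.4 Gt = 8.540×10^13 kg; dividing by ρ_w = 1027 kg m⁻³ gives 8.315×10^10 m³ of water.
Maris: 6300 Gt = 6.300×10^15 kg; dividing by ρ_w = 1027 kg m⁻³ gives 6.134×10^12 m³ of water.
Tesith: 1.61×10^5 Gt = 1.610×10^17 kg; dividing by ρ_w = 1027 kg m⁻³ gives 1.568×10^14 m³ of water.
Total added water ≈ 1.630×10^14 m³ over 3.56×10^14 m² → Δh = 0.458 m = 460 mm.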